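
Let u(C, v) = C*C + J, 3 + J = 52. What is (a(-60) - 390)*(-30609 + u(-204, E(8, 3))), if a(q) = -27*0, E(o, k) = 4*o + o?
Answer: -4311840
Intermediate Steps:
J = 49 (J = -3 + 52 = 49)
E(o, k) = 5*o
u(C, v) = 49 + C² (u(C, v) = C*C + 49 = C² + 49 = 49 + C²)
a(q) = 0
(a(-60) - 390)*(-30609 + u(-204, E(8, 3))) = (0 - 390)*(-30609 + (49 + (-204)²)) = -390*(-30609 + (49 + 41616)) = -390*(-30609 + 41665) = -390*11056 = -4311840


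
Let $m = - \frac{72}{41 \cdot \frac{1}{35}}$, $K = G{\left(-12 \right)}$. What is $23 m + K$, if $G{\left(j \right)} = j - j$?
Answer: $- \frac{57960}{41} \approx -1413.7$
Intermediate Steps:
$G{\left(j \right)} = 0$
$K = 0$
$m = - \frac{2520}{41}$ ($m = - \frac{72}{41 \cdot \frac{1}{35}} = - \frac{72}{\frac{41}{35}} = \left(-72\right) \frac{35}{41} = - \frac{2520}{41} \approx -61.463$)
$23 m + K = 23 \left(- \frac{2520}{41}\right) + 0 = - \frac{57960}{41} + 0 = - \frac{57960}{41}$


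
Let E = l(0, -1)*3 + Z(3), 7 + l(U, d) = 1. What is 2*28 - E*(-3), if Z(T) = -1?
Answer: -1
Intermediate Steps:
l(U, d) = -6 (l(U, d) = -7 + 1 = -6)
E = -19 (E = -6*3 - 1 = -18 - 1 = -19)
2*28 - E*(-3) = 2*28 - (-19)*(-3) = 56 - 1*57 = 56 - 57 = -1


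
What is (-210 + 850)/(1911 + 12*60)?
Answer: 640/2631 ≈ 0.24325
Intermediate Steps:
(-210 + 850)/(1911 + 12*60) = 640/(1911 + 720) = 640/2631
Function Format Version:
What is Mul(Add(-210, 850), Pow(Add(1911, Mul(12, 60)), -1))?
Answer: Rational(640, 2631) ≈ 0.24325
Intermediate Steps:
Mul(Add(-210, 850), Pow(Add(1911, Mul(12, 60)), -1)) = Mul(640, Pow(Add(1911, 720), -1)) = Mul(640, Pow(2631, -1)) = Mul(640, Rational(1, 2631)) = Rational(640, 2631)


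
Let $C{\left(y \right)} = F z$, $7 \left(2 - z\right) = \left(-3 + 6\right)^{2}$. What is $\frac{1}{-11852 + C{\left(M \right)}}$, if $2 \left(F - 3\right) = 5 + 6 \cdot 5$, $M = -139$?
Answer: $- \frac{14}{165723} \approx -8.4478 \cdot 10^{-5}$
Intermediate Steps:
$z = \frac{5}{7}$ ($z = 2 - \frac{\left(-3 + 6\right)^{2}}{7} = 2 - \frac{3^{2}}{7} = 2 - \frac{9}{7} = \frac{5}{7} \approx 0.71429$)
$F = \frac{41}{2}$ ($F = 3 + \frac{5 + 6 \cdot 5}{2} = 3 + \frac{5 + 30}{2} = 3 + \frac{1}{2} \cdot 35 = 3 + \frac{35}{2} = \frac{41}{2} \approx 20.5$)
$C{\left(y \right)} = \frac{205}{14}$ ($C{\left(y \right)} = \frac{41}{2} \cdot \frac{5}{7} = \frac{205}{14}$)
$\frac{1}{-11852 + C{\left(M \right)}} = \frac{1}{-11852 + \frac{205}{14}} = \frac{1}{- \frac{165723}{14}} = - \frac{14}{165723}$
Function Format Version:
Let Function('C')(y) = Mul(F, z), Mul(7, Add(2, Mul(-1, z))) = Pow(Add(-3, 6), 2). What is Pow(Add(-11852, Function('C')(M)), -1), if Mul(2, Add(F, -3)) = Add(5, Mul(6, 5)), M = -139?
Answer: Rational(-14, 165723) ≈ -8.4478e-5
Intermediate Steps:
z = Rational(5, 7) (z = Add(2, Mul(Rational(-1, 7), Pow(Add(-3, 6), 2))) = Add(2, Mul(Rational(-1, 7), Pow(3, 2))) = Add(2, Mul(Rational(-1, 7), 9)) = Add(2, Rational(-9, 7)) = Rational(5, 7) ≈ 0.71429)
F = Rational(41, 2) (F = Add(3, Mul(Rational(1, 2), Add(5, Mul(6, 5)))) = Add(3, Mul(Rational(1, 2), Add(5, 30))) = Add(3, Mul(Rational(1, 2), 35)) = Add(3, Rational(35, 2)) = Rational(41, 2) ≈ 20.500)
Function('C')(y) = Rational(205, 14) (Function('C')(y) = Mul(Rational(41, 2), Rational(5, 7)) = Rational(205, 14))
Pow(Add(-11852, Function('C')(M)), -1) = Pow(Add(-11852, Rational(205, 14)), -1) = Pow(Rational(-165723, 14), -1) = Rational(-14, 165723)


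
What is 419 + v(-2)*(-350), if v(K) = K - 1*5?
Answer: 2869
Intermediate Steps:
v(K) = -5 + K (v(K) = K - 5 = -5 + K)
419 + v(-2)*(-350) = 419 + (-5 - 2)*(-350) = 419 - 7*(-350) = 419 + 2450 = 2869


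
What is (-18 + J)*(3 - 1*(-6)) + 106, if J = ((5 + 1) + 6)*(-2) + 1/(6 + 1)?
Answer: -1895/7 ≈ -270.71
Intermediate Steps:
J = -167/7 (J = (6 + 6)*(-2) + 1/7 = 12*(-2) + 1/7 = -24 + 1/7 = -167/7 ≈ -23.857)
(-18 + J)*(3 - 1*(-6)) + 106 = (-18 - 167/7)*(3 - 1*(-6)) + 106 = -293*(3 + 6)/7 + 106 = -293/7*9 + 106 = -2637/7 + 106 = -1895/7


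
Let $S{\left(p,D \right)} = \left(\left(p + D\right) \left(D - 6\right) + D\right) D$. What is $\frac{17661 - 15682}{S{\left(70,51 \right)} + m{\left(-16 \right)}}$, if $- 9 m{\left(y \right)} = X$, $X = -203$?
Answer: $\frac{17811}{2522867} \approx 0.0070598$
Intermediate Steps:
$S{\left(p,D \right)} = D \left(D + \left(-6 + D\right) \left(D + p\right)\right)$ ($S{\left(p,D \right)} = \left(\left(D + p\right) \left(-6 + D\right) + D\right) D = \left(\left(-6 + D\right) \left(D + p\right) + D\right) D = \left(D + \left(-6 + D\right) \left(D + p\right)\right) D = D \left(D + \left(-6 + D\right) \left(D + p\right)\right)$)
$m{\left(y \right)} = \frac{203}{9}$ ($m{\left(y \right)} = \left(- \frac{1}{9}\right) \left(-203\right) = \frac{203}{9}$)
$\frac{17661 - 15682}{S{\left(70,51 \right)} + m{\left(-16 \right)}} = \frac{17661 - 15682}{51 \left(51^{2} - 420 - 255 + 51 \cdot 70\right) + \frac{203}{9}} = \frac{1979}{51 \left(2601 - 420 - 255 + 3570\right) + \frac{203}{9}} = \frac{1979}{51 \cdot 5496 + \frac{203}{9}} = \frac{1979}{280296 + \frac{203}{9}} = \frac{1979}{\frac{2522867}{9}} = 1979 \cdot \frac{9}{2522867} = \frac{17811}{2522867}$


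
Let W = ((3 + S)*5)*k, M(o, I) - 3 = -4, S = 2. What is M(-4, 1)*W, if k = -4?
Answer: 100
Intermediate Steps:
M(o, I) = -1 (M(o, I) = 3 - 4 = -1)
W = -100 (W = ((3 + 2)*5)*(-4) = (5*5)*(-4) = 25*(-4) = -100)
M(-4, 1)*W = -1*(-100) = 100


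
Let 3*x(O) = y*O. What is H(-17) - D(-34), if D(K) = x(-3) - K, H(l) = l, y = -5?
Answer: -56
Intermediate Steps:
x(O) = -5*O/3 (x(O) = (-5*O)/3 = -5*O/3)
D(K) = 5 - K (D(K) = -5/3*(-3) - K = 5 - K)
H(-17) - D(-34) = -17 - (5 - 1*(-34)) = -17 - (5 + 34) = -17 - 1*39 = -17 - 39 = -56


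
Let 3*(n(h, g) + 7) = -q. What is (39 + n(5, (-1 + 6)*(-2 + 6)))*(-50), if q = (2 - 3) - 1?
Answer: -4900/3 ≈ -1633.3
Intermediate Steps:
q = -2 (q = -1 - 1 = -2)
n(h, g) = -19/3 (n(h, g) = -7 + (-1*(-2))/3 = -7 + (⅓)*2 = -7 + ⅔ = -19/3)
(39 + n(5, (-1 + 6)*(-2 + 6)))*(-50) = (39 - 19/3)*(-50) = (98/3)*(-50) = -4900/3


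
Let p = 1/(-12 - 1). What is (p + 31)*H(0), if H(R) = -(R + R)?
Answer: 0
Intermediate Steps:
H(R) = -2*R
p = -1/13 (p = 1/(-13) = -1/13 ≈ -0.076923)
(p + 31)*H(0) = (-1/13 + 31)*(-2*0) = (402/13)*0 = 0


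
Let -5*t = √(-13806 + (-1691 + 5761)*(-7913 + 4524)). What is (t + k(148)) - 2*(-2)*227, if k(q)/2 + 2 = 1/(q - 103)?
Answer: 40682/45 - 2*I*√3451759/5 ≈ 904.04 - 743.16*I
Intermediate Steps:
k(q) = -4 + 2/(-103 + q) (k(q) = -4 + 2/(q - 103) = -4 + 2/(-103 + q))
t = -2*I*√3451759/5 (t = -√(-13806 + (-1691 + 5761)*(-7913 + 4524))/5 = -√(-13806 + 4070*(-3389))/5 = -√(-13806 - 13793230)/5 = -2*I*√3451759/5 ≈ -743.16*I)
(t + k(148)) - 2*(-2)*227 = (-2*I*√3451759/5 + 2*(207 - 2*148)/(-103 + 148)) - 2*(-2)*227 = (-2*I*√3451759/5 + 2*(207 - 296)/45) + 4*227 = (-2*I*√3451759/5 + 2*(1/45)*(-89)) + 908 = (-2*I*√3451759/5 - 178/45) + 908 = (-178/45 - 2*I*√3451759/5) + 908 = 40682/45 - 2*I*√3451759/5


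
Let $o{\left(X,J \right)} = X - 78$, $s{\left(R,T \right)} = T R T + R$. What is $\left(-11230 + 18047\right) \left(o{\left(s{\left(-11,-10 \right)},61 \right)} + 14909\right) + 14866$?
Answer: $93544106$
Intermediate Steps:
$s{\left(R,T \right)} = R + R T^{2}$ ($s{\left(R,T \right)} = R T T + R = R T^{2} + R = R + R T^{2}$)
$o{\left(X,J \right)} = -78 + X$ ($o{\left(X,J \right)} = X - 78 = -78 + X$)
$\left(-11230 + 18047\right) \left(o{\left(s{\left(-11,-10 \right)},61 \right)} + 14909\right) + 14866 = \left(-11230 + 18047\right) \left(\left(-78 - 11 \left(1 + \left(-10\right)^{2}\right)\right) + 14909\right) + 14866 = 6817 \left(\left(-78 - 11 \left(1 + 100\right)\right) + 14909\right) + 14866 = 6817 \left(\left(-78 - 1111\right) + 14909\right) + 14866 = 6817 \left(-1189 + 14909\right) + 14866 = 6817 \cdot 13720 + 14866 = 93529240 + 14866 = 93544106$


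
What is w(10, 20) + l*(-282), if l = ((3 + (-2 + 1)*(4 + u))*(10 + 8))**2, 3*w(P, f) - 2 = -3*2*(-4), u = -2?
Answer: -274078/3 ≈ -91359.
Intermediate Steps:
w(P, f) = 26/3 (w(P, f) = 2/3 + (-3*2*(-4))/3 = 2/3 + (-6*(-4))/3 = 2/3 + (1/3)*24 = 2/3 + 8 = 26/3)
l = 324 (l = ((3 + (-2 + 1)*(4 - 2))*(10 + 8))**2 = ((3 - 1*2)*18)**2 = ((3 - 2)*18)**2 = (1*18)**2 = 18**2 = 324)
w(10, 20) + l*(-282) = 26/3 + 324*(-282) = 26/3 - 91368 = -274078/3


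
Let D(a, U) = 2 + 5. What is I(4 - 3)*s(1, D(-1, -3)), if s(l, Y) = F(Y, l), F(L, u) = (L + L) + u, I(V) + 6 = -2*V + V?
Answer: -105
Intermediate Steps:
D(a, U) = 7
I(V) = -6 - V (I(V) = -6 + (-2*V + V) = -6 - V)
F(L, u) = u + 2*L (F(L, u) = 2*L + u = u + 2*L)
s(l, Y) = l + 2*Y
I(4 - 3)*s(1, D(-1, -3)) = (-6 - (4 - 3))*(1 + 2*7) = (-6 - 1*1)*(1 + 14) = (-6 - 1)*15 = -7*15 = -105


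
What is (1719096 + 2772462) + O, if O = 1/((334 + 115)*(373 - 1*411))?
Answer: 76634962595/17062 ≈ 4.4916e+6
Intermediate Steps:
O = -1/17062 (O = 1/(449*(373 - 411)) = 1/(449*(-38)) = 1/(-17062) = -1/17062 ≈ -5.8610e-5)
(1719096 + 2772462) + O = (1719096 + 2772462) - 1/17062 = 4491558 - 1/17062 = 76634962595/17062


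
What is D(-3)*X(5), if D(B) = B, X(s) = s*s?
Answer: -75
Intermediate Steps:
X(s) = s²
D(-3)*X(5) = -3*5² = -3*25 = -75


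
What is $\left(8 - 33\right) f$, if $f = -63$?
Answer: $1575$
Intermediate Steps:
$\left(8 - 33\right) f = \left(8 - 33\right) \left(-63\right) = \left(-25\right) \left(-63\right) = 1575$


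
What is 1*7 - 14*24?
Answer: -329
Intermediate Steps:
1*7 - 14*24 = 7 - 336 = -329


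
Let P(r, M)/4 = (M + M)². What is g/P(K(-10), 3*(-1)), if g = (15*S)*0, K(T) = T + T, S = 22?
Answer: 0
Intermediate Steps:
K(T) = 2*T
P(r, M) = 16*M² (P(r, M) = 4*(M + M)² = 4*(2*M)² = 4*(4*M²) = 16*M²)
g = 0 (g = (15*22)*0 = 330*0 = 0)
g/P(K(-10), 3*(-1)) = 0/((16*(3*(-1))²)) = 0/((16*(-3)²)) = 0/((16*9)) = 0/144 = 0*(1/144) = 0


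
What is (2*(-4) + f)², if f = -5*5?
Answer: 1089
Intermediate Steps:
f = -25
(2*(-4) + f)² = (2*(-4) - 25)² = (-8 - 25)² = (-33)² = 1089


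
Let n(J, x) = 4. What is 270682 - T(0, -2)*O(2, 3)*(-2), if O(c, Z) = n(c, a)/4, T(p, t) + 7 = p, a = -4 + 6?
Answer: 270668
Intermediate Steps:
a = 2
T(p, t) = -7 + p
O(c, Z) = 1 (O(c, Z) = 4/4 = (¼)*4 = 1)
270682 - T(0, -2)*O(2, 3)*(-2) = 270682 - (-7 + 0)*1*(-2) = 270682 - (-7*1)*(-2) = 270682 - (-7)*(-2) = 270682 - 1*14 = 270682 - 14 = 270668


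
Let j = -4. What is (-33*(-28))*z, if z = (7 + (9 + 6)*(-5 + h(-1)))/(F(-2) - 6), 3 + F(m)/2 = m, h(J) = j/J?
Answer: 462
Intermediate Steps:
h(J) = -4/J
F(m) = -6 + 2*m
z = ½ (z = (7 + (9 + 6)*(-5 - 4/(-1)))/((-6 + 2*(-2)) - 6) = (7 + 15*(-5 - 4*(-1)))/((-6 - 4) - 6) = (7 + 15*(-5 + 4))/(-10 - 6) = (7 + 15*(-1))/(-16) = (7 - 15)*(-1/16) = -8*(-1/16) = ½ ≈ 0.50000)
(-33*(-28))*z = -33*(-28)*(½) = 924*(½) = 462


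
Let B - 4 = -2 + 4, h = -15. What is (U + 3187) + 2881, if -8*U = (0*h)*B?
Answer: 6068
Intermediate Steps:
B = 6 (B = 4 + (-2 + 4) = 4 + 2 = 6)
U = 0 (U = -0*(-15)*6/8 = -0*6 = -⅛*0 = 0)
(U + 3187) + 2881 = (0 + 3187) + 2881 = 3187 + 2881 = 6068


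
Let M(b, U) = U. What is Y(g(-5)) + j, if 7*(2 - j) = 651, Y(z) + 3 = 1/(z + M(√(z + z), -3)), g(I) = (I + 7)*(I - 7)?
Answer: -2539/27 ≈ -94.037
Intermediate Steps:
g(I) = (-7 + I)*(7 + I) (g(I) = (7 + I)*(-7 + I) = (-7 + I)*(7 + I))
Y(z) = -3 + 1/(-3 + z) (Y(z) = -3 + 1/(z - 3) = -3 + 1/(-3 + z))
j = -91 (j = 2 - ⅐*651 = 2 - 93 = -91)
Y(g(-5)) + j = (10 - 3*(-49 + (-5)²))/(-3 + (-49 + (-5)²)) - 91 = (10 - 3*(-49 + 25))/(-3 + (-49 + 25)) - 91 = (10 - 3*(-24))/(-3 - 24) - 91 = (10 + 72)/(-27) - 91 = -1/27*82 - 91 = -82/27 - 91 = -2539/27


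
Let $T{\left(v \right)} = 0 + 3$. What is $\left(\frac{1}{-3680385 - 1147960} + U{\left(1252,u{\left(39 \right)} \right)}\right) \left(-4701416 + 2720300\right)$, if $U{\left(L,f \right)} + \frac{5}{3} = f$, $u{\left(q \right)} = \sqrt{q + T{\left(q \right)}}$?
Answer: $\frac{15942521202816}{4828345} - 1981116 \sqrt{42} \approx -9.5372 \cdot 10^{6}$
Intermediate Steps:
$T{\left(v \right)} = 3$
$u{\left(q \right)} = \sqrt{3 + q}$ ($u{\left(q \right)} = \sqrt{q + 3} = \sqrt{3 + q}$)
$U{\left(L,f \right)} = - \frac{5}{3} + f$
$\left(\frac{1}{-3680385 - 1147960} + U{\left(1252,u{\left(39 \right)} \right)}\right) \left(-4701416 + 2720300\right) = \left(\frac{1}{-3680385 - 1147960} - \left(\frac{5}{3} - \sqrt{3 + 39}\right)\right) \left(-4701416 + 2720300\right) = \left(\frac{1}{-4828345} - \left(\frac{5}{3} - \sqrt{42}\right)\right) \left(-1981116\right) = \left(- \frac{1}{4828345} - \left(\frac{5}{3} - \sqrt{42}\right)\right) \left(-1981116\right) = \left(- \frac{24141728}{14485035} + \sqrt{42}\right) \left(-1981116\right) = \frac{15942521202816}{4828345} - 1981116 \sqrt{42}$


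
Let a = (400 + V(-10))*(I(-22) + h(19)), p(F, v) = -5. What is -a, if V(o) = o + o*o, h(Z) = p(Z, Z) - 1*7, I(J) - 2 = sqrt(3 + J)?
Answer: 4900 - 490*I*sqrt(19) ≈ 4900.0 - 2135.9*I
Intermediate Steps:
I(J) = 2 + sqrt(3 + J)
h(Z) = -12 (h(Z) = -5 - 1*7 = -5 - 7 = -12)
V(o) = o + o**2
a = -4900 + 490*I*sqrt(19) (a = (400 - 10*(1 - 10))*((2 + sqrt(3 - 22)) - 12) = (400 - 10*(-9))*((2 + sqrt(-19)) - 12) = (400 + 90)*((2 + I*sqrt(19)) - 12) = 490*(-10 + I*sqrt(19)) = -4900 + 490*I*sqrt(19) ≈ -4900.0 + 2135.9*I)
-a = -(-4900 + 490*I*sqrt(19)) = 4900 - 490*I*sqrt(19)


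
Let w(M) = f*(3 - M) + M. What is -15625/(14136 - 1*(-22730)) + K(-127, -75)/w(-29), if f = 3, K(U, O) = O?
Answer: -3811825/2470022 ≈ -1.5432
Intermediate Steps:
w(M) = 9 - 2*M (w(M) = 3*(3 - M) + M = (9 - 3*M) + M = 9 - 2*M)
-15625/(14136 - 1*(-22730)) + K(-127, -75)/w(-29) = -15625/(14136 - 1*(-22730)) - 75/(9 - 2*(-29)) = -15625/(14136 + 22730) - 75/(9 + 58) = -15625/36866 - 75/67 = -3811825/2470022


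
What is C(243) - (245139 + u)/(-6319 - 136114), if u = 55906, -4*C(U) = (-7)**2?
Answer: -5775037/569732 ≈ -10.136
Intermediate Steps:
C(U) = -49/4 (C(U) = -1/4*(-7)**2 = -1/4*49 = -49/4)
C(243) - (245139 + u)/(-6319 - 136114) = -49/4 - (245139 + 55906)/(-6319 - 136114) = -49/4 - 301045/(-142433) = -49/4 - 301045*(-1)/142433 = -49/4 - 1*(-301045/142433) = -49/4 + 301045/142433 = -5775037/569732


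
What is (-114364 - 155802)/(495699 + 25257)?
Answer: -135083/260478 ≈ -0.51860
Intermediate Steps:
(-114364 - 155802)/(495699 + 25257) = -270166/520956 = -270166*1/520956 = -135083/260478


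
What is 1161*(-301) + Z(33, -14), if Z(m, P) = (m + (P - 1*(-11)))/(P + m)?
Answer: -6639729/19 ≈ -3.4946e+5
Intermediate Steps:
Z(m, P) = (11 + P + m)/(P + m) (Z(m, P) = (m + (P + 11))/(P + m) = (m + (11 + P))/(P + m) = (11 + P + m)/(P + m))
1161*(-301) + Z(33, -14) = 1161*(-301) + (11 - 14 + 33)/(-14 + 33) = -349461 + 30/19 = -6639729/19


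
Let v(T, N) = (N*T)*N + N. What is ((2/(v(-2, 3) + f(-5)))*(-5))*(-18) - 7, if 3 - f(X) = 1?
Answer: -271/13 ≈ -20.846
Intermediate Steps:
v(T, N) = N + T*N**2 (v(T, N) = T*N**2 + N = N + T*N**2)
f(X) = 2 (f(X) = 3 - 1*1 = 3 - 1 = 2)
((2/(v(-2, 3) + f(-5)))*(-5))*(-18) - 7 = ((2/(3*(1 + 3*(-2)) + 2))*(-5))*(-18) - 7 = ((2/(3*(1 - 6) + 2))*(-5))*(-18) - 7 = ((2/(3*(-5) + 2))*(-5))*(-18) - 7 = ((2/(-15 + 2))*(-5))*(-18) - 7 = ((2/(-13))*(-5))*(-18) - 7 = ((2*(-1/13))*(-5))*(-18) - 7 = -2/13*(-5)*(-18) - 7 = (10/13)*(-18) - 7 = -180/13 - 7 = -271/13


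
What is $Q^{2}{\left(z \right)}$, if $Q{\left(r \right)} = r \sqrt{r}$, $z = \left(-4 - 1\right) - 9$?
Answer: $-2744$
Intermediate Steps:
$z = -14$ ($z = \left(-4 - 1\right) - 9 = -5 - 9 = -14$)
$Q{\left(r \right)} = r^{\frac{3}{2}}$
$Q^{2}{\left(z \right)} = \left(\left(-14\right)^{\frac{3}{2}}\right)^{2} = \left(- 14 i \sqrt{14}\right)^{2} = -2744$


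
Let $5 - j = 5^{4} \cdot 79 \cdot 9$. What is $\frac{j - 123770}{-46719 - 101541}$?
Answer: $\frac{9469}{2471} \approx 3.8321$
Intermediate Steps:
$j = -444370$ ($j = 5 - 5^{4} \cdot 79 \cdot 9 = 5 - 625 \cdot 79 \cdot 9 = 5 - 49375 \cdot 9 = 5 - 444375 = -444370$)
$\frac{j - 123770}{-46719 - 101541} = \frac{-444370 - 123770}{-46719 - 101541} = - \frac{568140}{-148260} = \left(-568140\right) \left(- \frac{1}{148260}\right) = \frac{9469}{2471}$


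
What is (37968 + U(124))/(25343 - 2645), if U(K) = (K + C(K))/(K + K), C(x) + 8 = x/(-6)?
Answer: 14124239/8443656 ≈ 1.6728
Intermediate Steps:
C(x) = -8 - x/6 (C(x) = -8 + x/(-6) = -8 + x*(-⅙) = -8 - x/6)
U(K) = (-8 + 5*K/6)/(2*K) (U(K) = (K + (-8 - K/6))/(K + K) = (-8 + 5*K/6)/((2*K)) = (-8 + 5*K/6)*(1/(2*K)) = (-8 + 5*K/6)/(2*K))
(37968 + U(124))/(25343 - 2645) = (37968 + (5/12 - 4/124))/(25343 - 2645) = (37968 + (5/12 - 4*1/124))/22698 = (37968 + (5/12 - 1/31))*(1/22698) = (37968 + 143/372)*(1/22698) = (14124239/372)*(1/22698) = 14124239/8443656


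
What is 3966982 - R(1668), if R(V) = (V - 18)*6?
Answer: 3957082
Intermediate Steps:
R(V) = -108 + 6*V (R(V) = (-18 + V)*6 = -108 + 6*V)
3966982 - R(1668) = 3966982 - (-108 + 6*1668) = 3966982 - (-108 + 10008) = 3966982 - 1*9900 = 3966982 - 9900 = 3957082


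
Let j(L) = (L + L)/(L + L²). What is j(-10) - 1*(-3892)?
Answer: 35026/9 ≈ 3891.8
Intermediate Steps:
j(L) = 2*L/(L + L²) (j(L) = (2*L)/(L + L²) = 2*L/(L + L²))
j(-10) - 1*(-3892) = 2/(1 - 10) - 1*(-3892) = 2/(-9) + 3892 = 2*(-⅑) + 3892 = -2/9 + 3892 = 35026/9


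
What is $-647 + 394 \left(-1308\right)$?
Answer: $-515999$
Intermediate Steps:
$-647 + 394 \left(-1308\right) = -647 - 515352 = -515999$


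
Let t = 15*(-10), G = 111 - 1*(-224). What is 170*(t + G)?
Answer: 31450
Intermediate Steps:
G = 335 (G = 111 + 224 = 335)
t = -150
170*(t + G) = 170*(-150 + 335) = 170*185 = 31450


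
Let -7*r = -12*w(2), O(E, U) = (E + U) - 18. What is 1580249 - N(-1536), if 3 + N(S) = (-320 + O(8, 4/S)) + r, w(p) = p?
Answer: 4248595207/2688 ≈ 1.5806e+6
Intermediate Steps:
O(E, U) = -18 + E + U
r = 24/7 (r = -(-12)*2/7 = -⅐*(-24) = 24/7 ≈ 3.4286)
N(S) = -2307/7 + 4/S (N(S) = -3 + ((-320 + (-18 + 8 + 4/S)) + 24/7) = -3 + ((-320 + (-10 + 4/S)) + 24/7) = -3 + ((-330 + 4/S) + 24/7) = -3 + (-2286/7 + 4/S) = -2307/7 + 4/S)
1580249 - N(-1536) = 1580249 - (-2307/7 + 4/(-1536)) = 1580249 - (-2307/7 + 4*(-1/1536)) = 1580249 - (-2307/7 - 1/384) = 1580249 - 1*(-885895/2688) = 1580249 + 885895/2688 = 4248595207/2688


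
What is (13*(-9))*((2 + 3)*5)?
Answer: -2925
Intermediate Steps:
(13*(-9))*((2 + 3)*5) = -585*5 = -117*25 = -2925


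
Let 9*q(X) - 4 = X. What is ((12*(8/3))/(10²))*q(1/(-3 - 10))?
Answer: 136/975 ≈ 0.13949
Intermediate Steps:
q(X) = 4/9 + X/9
((12*(8/3))/(10²))*q(1/(-3 - 10)) = ((12*(8/3))/(10²))*(4/9 + 1/(9*(-3 - 10))) = ((12*(8*(⅓)))/100)*(4/9 + (⅑)/(-13)) = ((12*(8/3))/100)*(4/9 + (⅑)*(-1/13)) = ((1/100)*32)*(4/9 - 1/117) = (8/25)*(17/39) = 136/975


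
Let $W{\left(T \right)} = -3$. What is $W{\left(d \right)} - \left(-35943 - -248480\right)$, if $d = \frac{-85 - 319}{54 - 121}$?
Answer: $-212540$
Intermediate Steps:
$d = \frac{404}{67}$ ($d = - \frac{404}{-67} = \left(-404\right) \left(- \frac{1}{67}\right) = \frac{404}{67} \approx 6.0299$)
$W{\left(d \right)} - \left(-35943 - -248480\right) = -3 - \left(-35943 - -248480\right) = -3 - \left(-35943 + 248480\right) = -3 - 212537 = -212540$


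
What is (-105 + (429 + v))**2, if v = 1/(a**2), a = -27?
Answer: 55789022809/531441 ≈ 1.0498e+5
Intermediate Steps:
v = 1/729 (v = 1/((-27)**2) = 1/729 ≈ 0.0013717)
(-105 + (429 + v))**2 = (-105 + (429 + 1/729))**2 = (-105 + 312742/729)**2 = (236197/729)**2 = 55789022809/531441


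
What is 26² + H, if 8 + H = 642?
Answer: 1310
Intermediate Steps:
H = 634 (H = -8 + 642 = 634)
26² + H = 26² + 634 = 676 + 634 = 1310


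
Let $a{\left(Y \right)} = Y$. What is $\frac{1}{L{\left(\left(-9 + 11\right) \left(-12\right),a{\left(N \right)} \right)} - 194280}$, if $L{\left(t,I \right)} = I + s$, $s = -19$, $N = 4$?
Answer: $- \frac{1}{194295} \approx -5.1468 \cdot 10^{-6}$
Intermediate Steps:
$L{\left(t,I \right)} = -19 + I$ ($L{\left(t,I \right)} = I - 19 = -19 + I$)
$\frac{1}{L{\left(\left(-9 + 11\right) \left(-12\right),a{\left(N \right)} \right)} - 194280} = \frac{1}{\left(-19 + 4\right) - 194280} = \frac{1}{-15 - 194280} = \frac{1}{-194295} = - \frac{1}{194295}$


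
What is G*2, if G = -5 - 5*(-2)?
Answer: 10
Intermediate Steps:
G = 5 (G = -5 + 10 = 5)
G*2 = 5*2 = 10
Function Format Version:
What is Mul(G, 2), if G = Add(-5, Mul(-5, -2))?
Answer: 10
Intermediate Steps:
G = 5 (G = Add(-5, 10) = 5)
Mul(G, 2) = Mul(5, 2) = 10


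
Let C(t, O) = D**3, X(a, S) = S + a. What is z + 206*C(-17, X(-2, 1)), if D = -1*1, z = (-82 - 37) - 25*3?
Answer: -400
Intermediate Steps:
z = -194 (z = -119 - 75 = -194)
D = -1
C(t, O) = -1 (C(t, O) = (-1)**3 = -1)
z + 206*C(-17, X(-2, 1)) = -194 + 206*(-1) = -194 - 206 = -400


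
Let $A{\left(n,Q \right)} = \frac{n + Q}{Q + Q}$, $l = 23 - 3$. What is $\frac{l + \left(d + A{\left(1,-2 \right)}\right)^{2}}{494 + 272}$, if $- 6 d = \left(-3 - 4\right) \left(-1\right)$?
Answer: $\frac{3001}{110304} \approx 0.027207$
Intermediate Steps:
$l = 20$ ($l = 23 - 3 = 20$)
$A{\left(n,Q \right)} = \frac{Q + n}{2 Q}$
$d = - \frac{7}{6}$ ($d = - \frac{\left(-3 - 4\right) \left(-1\right)}{6} = - \frac{\left(-7\right) \left(-1\right)}{6} = \left(- \frac{1}{6}\right) 7 = - \frac{7}{6} \approx -1.1667$)
$\frac{l + \left(d + A{\left(1,-2 \right)}\right)^{2}}{494 + 272} = \frac{20 + \left(- \frac{7}{6} + \frac{-2 + 1}{2 \left(-2\right)}\right)^{2}}{494 + 272} = \frac{20 + \left(- \frac{7}{6} + \frac{1}{2} \left(- \frac{1}{2}\right) \left(-1\right)\right)^{2}}{766} = \left(20 + \left(- \frac{7}{6} + \frac{1}{4}\right)^{2}\right) \frac{1}{766} = \left(20 + \left(- \frac{11}{12}\right)^{2}\right) \frac{1}{766} = \left(20 + \frac{121}{144}\right) \frac{1}{766} = \frac{3001}{144} \cdot \frac{1}{766} = \frac{3001}{110304}$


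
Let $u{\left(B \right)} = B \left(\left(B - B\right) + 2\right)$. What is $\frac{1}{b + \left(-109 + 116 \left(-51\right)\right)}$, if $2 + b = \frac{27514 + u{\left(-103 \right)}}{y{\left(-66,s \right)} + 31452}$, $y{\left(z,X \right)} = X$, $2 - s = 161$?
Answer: $- \frac{31293}{188575603} \approx -0.00016594$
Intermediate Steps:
$s = -159$ ($s = 2 - 161 = -159$)
$u{\left(B \right)} = 2 B$ ($u{\left(B \right)} = B \left(0 + 2\right) = B 2 = 2 B$)
$b = - \frac{35278}{31293}$ ($b = -2 + \frac{27514 + 2 \left(-103\right)}{-159 + 31452} = -2 + \frac{27514 - 206}{31293} = -2 + 27308 \cdot \frac{1}{31293} = -2 + \frac{27308}{31293} = - \frac{35278}{31293} \approx -1.1273$)
$\frac{1}{b + \left(-109 + 116 \left(-51\right)\right)} = \frac{1}{- \frac{35278}{31293} + \left(-109 + 116 \left(-51\right)\right)} = \frac{1}{- \frac{35278}{31293} - 6025} = \frac{1}{- \frac{188575603}{31293}} = - \frac{31293}{188575603}$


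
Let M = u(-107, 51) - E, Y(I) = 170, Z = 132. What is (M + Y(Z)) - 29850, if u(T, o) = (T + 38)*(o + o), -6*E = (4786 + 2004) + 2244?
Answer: -105637/3 ≈ -35212.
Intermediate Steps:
E = -4517/3 (E = -((4786 + 2004) + 2244)/6 = -(6790 + 2244)/6 = -⅙*9034 = -4517/3 ≈ -1505.7)
u(T, o) = 2*o*(38 + T) (u(T, o) = (38 + T)*(2*o) = 2*o*(38 + T))
M = -16597/3 (M = 2*51*(38 - 107) - 1*(-4517/3) = 2*51*(-69) + 4517/3 = -7038 + 4517/3 = -16597/3 ≈ -5532.3)
(M + Y(Z)) - 29850 = (-16597/3 + 170) - 29850 = -16087/3 - 29850 = -105637/3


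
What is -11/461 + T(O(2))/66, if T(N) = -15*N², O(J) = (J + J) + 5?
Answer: -186947/10142 ≈ -18.433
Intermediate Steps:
O(J) = 5 + 2*J (O(J) = 2*J + 5 = 5 + 2*J)
-11/461 + T(O(2))/66 = -11/461 - 15*(5 + 2*2)²/66 = -11*1/461 - 15*(5 + 4)²*(1/66) = -11/461 - 15*9²*(1/66) = -11/461 - 15*81*(1/66) = -11/461 - 1215*1/66 = -11/461 - 405/22 = -186947/10142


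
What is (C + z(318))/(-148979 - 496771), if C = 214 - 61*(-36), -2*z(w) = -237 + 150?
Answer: -701/184500 ≈ -0.0037995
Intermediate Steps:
z(w) = 87/2 (z(w) = -(-237 + 150)/2 = -1/2*(-87) = 87/2)
C = 2410 (C = 214 + 2196 = 2410)
(C + z(318))/(-148979 - 496771) = (2410 + 87/2)/(-148979 - 496771) = (4907/2)/(-645750) = (4907/2)*(-1/645750) = -701/184500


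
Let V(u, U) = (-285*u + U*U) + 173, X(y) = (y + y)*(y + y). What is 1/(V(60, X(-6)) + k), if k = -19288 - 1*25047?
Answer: -1/40526 ≈ -2.4676e-5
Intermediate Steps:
X(y) = 4*y² (X(y) = (2*y)*(2*y) = 4*y²)
V(u, U) = 173 + U² - 285*u (V(u, U) = (-285*u + U²) + 173 = (U² - 285*u) + 173 = 173 + U² - 285*u)
k = -44335 (k = -19288 - 25047 = -44335)
1/(V(60, X(-6)) + k) = 1/((173 + (4*(-6)²)² - 285*60) - 44335) = 1/((173 + (4*36)² - 17100) - 44335) = 1/((173 + 144² - 17100) - 44335) = 1/((173 + 20736 - 17100) - 44335) = 1/(3809 - 44335) = 1/(-40526) = -1/40526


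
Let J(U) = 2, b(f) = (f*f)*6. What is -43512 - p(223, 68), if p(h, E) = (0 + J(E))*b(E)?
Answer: -99000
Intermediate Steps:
b(f) = 6*f**2 (b(f) = f**2*6 = 6*f**2)
p(h, E) = 12*E**2 (p(h, E) = (0 + 2)*(6*E**2) = 2*(6*E**2) = 12*E**2)
-43512 - p(223, 68) = -43512 - 12*68**2 = -43512 - 12*4624 = -43512 - 1*55488 = -43512 - 55488 = -99000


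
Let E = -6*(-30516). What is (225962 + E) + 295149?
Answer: 704207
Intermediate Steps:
E = 183096
(225962 + E) + 295149 = (225962 + 183096) + 295149 = 409058 + 295149 = 704207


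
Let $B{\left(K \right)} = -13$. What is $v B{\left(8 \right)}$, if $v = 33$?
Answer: $-429$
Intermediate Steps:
$v B{\left(8 \right)} = 33 \left(-13\right) = -429$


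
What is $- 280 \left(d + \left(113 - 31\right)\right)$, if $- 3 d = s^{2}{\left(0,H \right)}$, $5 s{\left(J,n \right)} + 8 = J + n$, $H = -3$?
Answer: $- \frac{337624}{15} \approx -22508.0$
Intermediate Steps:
$s{\left(J,n \right)} = - \frac{8}{5} + \frac{J}{5} + \frac{n}{5}$ ($s{\left(J,n \right)} = - \frac{8}{5} + \frac{J + n}{5} = - \frac{8}{5} + \left(\frac{J}{5} + \frac{n}{5}\right) = - \frac{8}{5} + \frac{J}{5} + \frac{n}{5}$)
$d = - \frac{121}{75}$ ($d = - \frac{\left(- \frac{8}{5} + \frac{1}{5} \cdot 0 + \frac{1}{5} \left(-3\right)\right)^{2}}{3} = - \frac{\left(- \frac{8}{5} + 0 - \frac{3}{5}\right)^{2}}{3} = - \frac{\left(- \frac{11}{5}\right)^{2}}{3} = \left(- \frac{1}{3}\right) \frac{121}{25} = - \frac{121}{75} \approx -1.6133$)
$- 280 \left(d + \left(113 - 31\right)\right) = - 280 \left(- \frac{121}{75} + \left(113 - 31\right)\right) = - 280 \left(- \frac{121}{75} + 82\right) = \left(-280\right) \frac{6029}{75} = - \frac{337624}{15}$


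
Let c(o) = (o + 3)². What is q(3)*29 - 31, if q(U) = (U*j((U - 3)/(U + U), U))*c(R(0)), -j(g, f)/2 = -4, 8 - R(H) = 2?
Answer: 56345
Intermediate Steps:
R(H) = 6 (R(H) = 8 - 1*2 = 8 - 2 = 6)
c(o) = (3 + o)²
j(g, f) = 8 (j(g, f) = -2*(-4) = 8)
q(U) = 648*U (q(U) = (U*8)*(3 + 6)² = (8*U)*9² = (8*U)*81 = 648*U)
q(3)*29 - 31 = (648*3)*29 - 31 = 1944*29 - 31 = 56376 - 31 = 56345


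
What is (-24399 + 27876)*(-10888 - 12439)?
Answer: -81107979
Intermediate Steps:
(-24399 + 27876)*(-10888 - 12439) = 3477*(-23327) = -81107979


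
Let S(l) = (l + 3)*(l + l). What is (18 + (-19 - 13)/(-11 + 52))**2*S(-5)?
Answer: 9968720/1681 ≈ 5930.2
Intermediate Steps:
S(l) = 2*l*(3 + l) (S(l) = (3 + l)*(2*l) = 2*l*(3 + l))
(18 + (-19 - 13)/(-11 + 52))**2*S(-5) = (18 + (-19 - 13)/(-11 + 52))**2*(2*(-5)*(3 - 5)) = (18 - 32/41)**2*(2*(-5)*(-2)) = (18 - 32*1/41)**2*20 = (18 - 32/41)**2*20 = (706/41)**2*20 = (498436/1681)*20 = 9968720/1681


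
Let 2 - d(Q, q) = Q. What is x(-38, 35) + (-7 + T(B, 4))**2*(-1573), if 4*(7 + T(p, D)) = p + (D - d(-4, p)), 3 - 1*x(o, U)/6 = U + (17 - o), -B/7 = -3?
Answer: -2161789/16 ≈ -1.3511e+5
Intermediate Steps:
B = 21 (B = -7*(-3) = 21)
d(Q, q) = 2 - Q
x(o, U) = -84 - 6*U + 6*o (x(o, U) = 18 - 6*(U + (17 - o)) = 18 - 6*(17 + U - o) = 18 + (-102 - 6*U + 6*o) = -84 - 6*U + 6*o)
T(p, D) = -17/2 + D/4 + p/4 (T(p, D) = -7 + (p + (D - (2 - 1*(-4))))/4 = -7 + (p + (D - (2 + 4)))/4 = -7 + (p + (D - 1*6))/4 = -7 + (p + (D - 6))/4 = -7 + (p + (-6 + D))/4 = -7 + (-6 + D + p)/4 = -7 + (-3/2 + D/4 + p/4) = -17/2 + D/4 + p/4)
x(-38, 35) + (-7 + T(B, 4))**2*(-1573) = (-84 - 6*35 + 6*(-38)) + (-7 + (-17/2 + (1/4)*4 + (1/4)*21))**2*(-1573) = (-84 - 210 - 228) + (-7 + (-17/2 + 1 + 21/4))**2*(-1573) = -522 + (-7 - 9/4)**2*(-1573) = -522 + (-37/4)**2*(-1573) = -522 + (1369/16)*(-1573) = -522 - 2153437/16 = -2161789/16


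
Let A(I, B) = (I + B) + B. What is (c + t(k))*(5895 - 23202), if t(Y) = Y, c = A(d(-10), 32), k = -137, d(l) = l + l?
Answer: 1609551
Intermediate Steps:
d(l) = 2*l
A(I, B) = I + 2*B (A(I, B) = (B + I) + B = I + 2*B)
c = 44 (c = 2*(-10) + 2*32 = -20 + 64 = 44)
(c + t(k))*(5895 - 23202) = (44 - 137)*(5895 - 23202) = -93*(-17307) = 1609551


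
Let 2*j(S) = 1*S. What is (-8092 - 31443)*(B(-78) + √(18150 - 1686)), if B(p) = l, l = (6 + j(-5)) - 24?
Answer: 1620935/2 - 1106980*√21 ≈ -4.2624e+6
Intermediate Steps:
j(S) = S/2 (j(S) = (1*S)/2 = S/2)
l = -41/2 (l = (6 + (½)*(-5)) - 24 = (6 - 5/2) - 24 = 7/2 - 24 = -41/2 ≈ -20.500)
B(p) = -41/2
(-8092 - 31443)*(B(-78) + √(18150 - 1686)) = (-8092 - 31443)*(-41/2 + √(18150 - 1686)) = -39535*(-41/2 + √16464) = -39535*(-41/2 + 28*√21) = 1620935/2 - 1106980*√21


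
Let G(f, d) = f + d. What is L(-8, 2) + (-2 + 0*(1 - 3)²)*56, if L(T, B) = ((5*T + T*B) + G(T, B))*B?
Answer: -236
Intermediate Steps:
G(f, d) = d + f
L(T, B) = B*(B + 6*T + B*T) (L(T, B) = ((5*T + T*B) + (B + T))*B = ((5*T + B*T) + (B + T))*B = (B + 6*T + B*T)*B = B*(B + 6*T + B*T))
L(-8, 2) + (-2 + 0*(1 - 3)²)*56 = 2*(2 + 6*(-8) + 2*(-8)) + (-2 + 0*(1 - 3)²)*56 = 2*(2 - 48 - 16) + (-2 + 0*(-2)²)*56 = 2*(-62) + (-2 + 0*4)*56 = -124 + (-2 + 0)*56 = -124 - 2*56 = -124 - 112 = -236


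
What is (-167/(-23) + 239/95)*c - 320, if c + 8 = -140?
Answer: -3860776/2185 ≈ -1766.9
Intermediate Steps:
c = -148 (c = -8 - 140 = -148)
(-167/(-23) + 239/95)*c - 320 = (-167/(-23) + 239/95)*(-148) - 320 = (-167*(-1/23) + 239*(1/95))*(-148) - 320 = (167/23 + 239/95)*(-148) - 320 = (21362/2185)*(-148) - 320 = -3161576/2185 - 320 = -3860776/2185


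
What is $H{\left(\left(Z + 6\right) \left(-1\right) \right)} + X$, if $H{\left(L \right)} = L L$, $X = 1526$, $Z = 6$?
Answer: $1670$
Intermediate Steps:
$H{\left(L \right)} = L^{2}$
$H{\left(\left(Z + 6\right) \left(-1\right) \right)} + X = \left(\left(6 + 6\right) \left(-1\right)\right)^{2} + 1526 = \left(12 \left(-1\right)\right)^{2} + 1526 = \left(-12\right)^{2} + 1526 = 144 + 1526 = 1670$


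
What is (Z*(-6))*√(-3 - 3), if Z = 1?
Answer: -6*I*√6 ≈ -14.697*I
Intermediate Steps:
(Z*(-6))*√(-3 - 3) = (1*(-6))*√(-3 - 3) = -6*I*√6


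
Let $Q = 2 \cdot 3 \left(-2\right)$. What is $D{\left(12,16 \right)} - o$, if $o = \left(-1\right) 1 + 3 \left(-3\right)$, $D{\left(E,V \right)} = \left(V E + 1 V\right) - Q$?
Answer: $230$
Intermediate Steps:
$Q = -12$ ($Q = 6 \left(-2\right) = -12$)
$D{\left(E,V \right)} = 12 + V + E V$ ($D{\left(E,V \right)} = \left(V E + 1 V\right) - -12 = \left(E V + V\right) + 12 = \left(V + E V\right) + 12 = 12 + V + E V$)
$o = -10$ ($o = -1 - 9 = -10$)
$D{\left(12,16 \right)} - o = \left(12 + 16 + 12 \cdot 16\right) - -10 = \left(12 + 16 + 192\right) + 10 = 220 + 10 = 230$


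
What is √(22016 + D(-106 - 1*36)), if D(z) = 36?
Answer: 2*√5513 ≈ 148.50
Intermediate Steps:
√(22016 + D(-106 - 1*36)) = √(22016 + 36) = √22052 = 2*√5513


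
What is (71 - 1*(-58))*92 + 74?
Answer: 11942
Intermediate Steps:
(71 - 1*(-58))*92 + 74 = (71 + 58)*92 + 74 = 129*92 + 74 = 11868 + 74 = 11942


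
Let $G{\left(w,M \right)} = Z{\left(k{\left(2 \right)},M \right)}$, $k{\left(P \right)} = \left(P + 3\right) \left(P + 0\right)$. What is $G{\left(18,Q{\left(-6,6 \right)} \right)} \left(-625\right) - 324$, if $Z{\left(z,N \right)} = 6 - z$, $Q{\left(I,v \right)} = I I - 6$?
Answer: $2176$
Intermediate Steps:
$Q{\left(I,v \right)} = -6 + I^{2}$ ($Q{\left(I,v \right)} = I^{2} - 6 = -6 + I^{2}$)
$k{\left(P \right)} = P \left(3 + P\right)$ ($k{\left(P \right)} = \left(3 + P\right) P = P \left(3 + P\right)$)
$G{\left(w,M \right)} = -4$ ($G{\left(w,M \right)} = 6 - 2 \left(3 + 2\right) = 6 - 2 \cdot 5 = 6 - 10 = -4$)
$G{\left(18,Q{\left(-6,6 \right)} \right)} \left(-625\right) - 324 = \left(-4\right) \left(-625\right) - 324 = 2500 - 324 = 2176$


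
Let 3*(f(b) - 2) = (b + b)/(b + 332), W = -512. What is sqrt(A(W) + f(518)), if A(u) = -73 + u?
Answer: I*sqrt(37883157)/255 ≈ 24.137*I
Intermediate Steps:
f(b) = 2 + 2*b/(3*(332 + b)) (f(b) = 2 + ((b + b)/(b + 332))/3 = 2 + ((2*b)/(332 + b))/3 = 2 + (2*b/(332 + b))/3 = 2 + 2*b/(3*(332 + b)))
sqrt(A(W) + f(518)) = sqrt((-73 - 512) + 8*(249 + 518)/(3*(332 + 518))) = sqrt(-585 + (8/3)*767/850) = sqrt(-585 + (8/3)*(1/850)*767) = sqrt(-585 + 3068/1275) = sqrt(-742807/1275) = I*sqrt(37883157)/255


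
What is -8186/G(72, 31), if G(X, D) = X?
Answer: -4093/36 ≈ -113.69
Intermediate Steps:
-8186/G(72, 31) = -8186/72 = -8186*1/72 = -4093/36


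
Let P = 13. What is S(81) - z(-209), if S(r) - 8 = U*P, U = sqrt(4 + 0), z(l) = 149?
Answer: -115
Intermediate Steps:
U = 2 (U = sqrt(4) = 2)
S(r) = 34 (S(r) = 8 + 2*13 = 8 + 26 = 34)
S(81) - z(-209) = 34 - 1*149 = 34 - 149 = -115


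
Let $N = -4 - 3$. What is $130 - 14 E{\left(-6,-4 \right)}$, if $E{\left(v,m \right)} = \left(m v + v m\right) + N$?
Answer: $-444$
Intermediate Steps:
$N = -7$
$E{\left(v,m \right)} = -7 + 2 m v$ ($E{\left(v,m \right)} = \left(m v + v m\right) - 7 = \left(m v + m v\right) - 7 = 2 m v - 7 = -7 + 2 m v$)
$130 - 14 E{\left(-6,-4 \right)} = 130 - 14 \left(-7 + 2 \left(-4\right) \left(-6\right)\right) = 130 - 14 \left(-7 + 48\right) = 130 - 574 = -444$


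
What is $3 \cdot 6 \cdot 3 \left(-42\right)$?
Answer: $-2268$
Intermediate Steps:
$3 \cdot 6 \cdot 3 \left(-42\right) = 18 \cdot 3 \left(-42\right) = 54 \left(-42\right) = -2268$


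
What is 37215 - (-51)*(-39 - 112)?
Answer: 29514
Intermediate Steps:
37215 - (-51)*(-39 - 112) = 37215 - (-51)*(-151) = 37215 - 1*7701 = 37215 - 7701 = 29514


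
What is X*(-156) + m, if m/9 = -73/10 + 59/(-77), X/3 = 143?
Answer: -51587379/770 ≈ -66997.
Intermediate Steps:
X = 429 (X = 3*143 = 429)
m = -55899/770 (m = 9*(-73/10 + 59/(-77)) = 9*(-73*1/10 + 59*(-1/77)) = 9*(-73/10 - 59/77) = 9*(-6211/770) = -55899/770 ≈ -72.596)
X*(-156) + m = 429*(-156) - 55899/770 = -66924 - 55899/770 = -51587379/770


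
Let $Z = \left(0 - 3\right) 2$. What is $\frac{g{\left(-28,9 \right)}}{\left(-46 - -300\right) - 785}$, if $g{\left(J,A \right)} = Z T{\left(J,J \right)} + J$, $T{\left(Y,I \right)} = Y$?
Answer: $- \frac{140}{531} \approx -0.26365$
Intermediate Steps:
$Z = -6$ ($Z = \left(-3\right) 2 = -6$)
$g{\left(J,A \right)} = - 5 J$ ($g{\left(J,A \right)} = - 6 J + J = - 5 J$)
$\frac{g{\left(-28,9 \right)}}{\left(-46 - -300\right) - 785} = \frac{\left(-5\right) \left(-28\right)}{\left(-46 - -300\right) - 785} = \frac{140}{\left(-46 + 300\right) - 785} = \frac{140}{254 - 785} = \frac{140}{-531} = 140 \left(- \frac{1}{531}\right) = - \frac{140}{531}$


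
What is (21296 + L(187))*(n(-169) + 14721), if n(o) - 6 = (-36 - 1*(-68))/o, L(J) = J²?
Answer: 140034076215/169 ≈ 8.2860e+8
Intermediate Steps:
n(o) = 6 + 32/o (n(o) = 6 + (-36 - 1*(-68))/o = 6 + (-36 + 68)/o = 6 + 32/o)
(21296 + L(187))*(n(-169) + 14721) = (21296 + 187²)*((6 + 32/(-169)) + 14721) = (21296 + 34969)*((6 + 32*(-1/169)) + 14721) = 56265*((6 - 32/169) + 14721) = 56265*(982/169 + 14721) = 56265*(2488831/169) = 140034076215/169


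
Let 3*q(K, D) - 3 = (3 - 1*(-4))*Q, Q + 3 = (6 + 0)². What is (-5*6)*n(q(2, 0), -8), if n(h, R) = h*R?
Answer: 18720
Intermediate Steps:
Q = 33 (Q = -3 + (6 + 0)² = -3 + 6² = -3 + 36 = 33)
q(K, D) = 78 (q(K, D) = 1 + ((3 - 1*(-4))*33)/3 = 1 + ((3 + 4)*33)/3 = 1 + (7*33)/3 = 1 + (⅓)*231 = 1 + 77 = 78)
n(h, R) = R*h
(-5*6)*n(q(2, 0), -8) = (-5*6)*(-8*78) = -30*(-624) = 18720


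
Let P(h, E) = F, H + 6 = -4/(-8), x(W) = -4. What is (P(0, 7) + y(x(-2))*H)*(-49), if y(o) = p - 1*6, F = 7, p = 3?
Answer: -2303/2 ≈ -1151.5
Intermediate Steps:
H = -11/2 (H = -6 - 4/(-8) = -6 - 4*(-1/8) = -6 + 1/2 = -11/2 ≈ -5.5000)
P(h, E) = 7
y(o) = -3 (y(o) = 3 - 1*6 = 3 - 6 = -3)
(P(0, 7) + y(x(-2))*H)*(-49) = (7 - 3*(-11/2))*(-49) = (7 + 33/2)*(-49) = (47/2)*(-49) = -2303/2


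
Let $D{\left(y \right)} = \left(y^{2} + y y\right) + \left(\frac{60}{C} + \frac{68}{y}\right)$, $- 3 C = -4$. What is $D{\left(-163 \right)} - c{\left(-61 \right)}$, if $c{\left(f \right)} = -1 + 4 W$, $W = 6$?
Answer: $\frac{8665012}{163} \approx 53160.0$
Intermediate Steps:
$C = \frac{4}{3}$ ($C = \left(- \frac{1}{3}\right) \left(-4\right) = \frac{4}{3} \approx 1.3333$)
$D{\left(y \right)} = 45 + 2 y^{2} + \frac{68}{y}$ ($D{\left(y \right)} = \left(y^{2} + y y\right) + \left(\frac{60}{\frac{4}{3}} + \frac{68}{y}\right) = \left(y^{2} + y^{2}\right) + \left(60 \cdot \frac{3}{4} + \frac{68}{y}\right) = 2 y^{2} + \left(45 + \frac{68}{y}\right) = 45 + 2 y^{2} + \frac{68}{y}$)
$c{\left(f \right)} = 23$ ($c{\left(f \right)} = -1 + 4 \cdot 6 = -1 + 24 = 23$)
$D{\left(-163 \right)} - c{\left(-61 \right)} = \left(45 + 2 \left(-163\right)^{2} + \frac{68}{-163}\right) - 23 = \left(45 + 2 \cdot 26569 + 68 \left(- \frac{1}{163}\right)\right) - 23 = \left(45 + 53138 - \frac{68}{163}\right) - 23 = \frac{8668761}{163} - 23 = \frac{8665012}{163}$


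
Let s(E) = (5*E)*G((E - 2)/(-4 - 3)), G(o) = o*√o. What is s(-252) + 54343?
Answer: 54343 - 45720*√1778/7 ≈ -2.2106e+5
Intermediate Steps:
G(o) = o^(3/2)
s(E) = 5*E*(2/7 - E/7)^(3/2) (s(E) = (5*E)*((E - 2)/(-4 - 3))^(3/2) = (5*E)*((-2 + E)/(-7))^(3/2) = (5*E)*((-2 + E)*(-⅐))^(3/2) = (5*E)*(2/7 - E/7)^(3/2) = 5*E*(2/7 - E/7)^(3/2))
s(-252) + 54343 = (5/49)*(-252)*√7*(2 - 1*(-252))^(3/2) + 54343 = (5/49)*(-252)*√7*(2 + 252)^(3/2) + 54343 = (5/49)*(-252)*√7*254^(3/2) + 54343 = (5/49)*(-252)*√7*(254*√254) + 54343 = -45720*√1778/7 + 54343 = 54343 - 45720*√1778/7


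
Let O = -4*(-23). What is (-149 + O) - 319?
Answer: -376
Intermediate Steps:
O = 92
(-149 + O) - 319 = (-149 + 92) - 319 = -57 - 319 = -376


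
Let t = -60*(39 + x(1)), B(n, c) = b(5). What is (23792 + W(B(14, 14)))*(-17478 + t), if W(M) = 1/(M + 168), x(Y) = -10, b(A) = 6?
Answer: -13259808227/29 ≈ -4.5723e+8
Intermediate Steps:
B(n, c) = 6
W(M) = 1/(168 + M)
t = -1740 (t = -60*(39 - 10) = -60*29 = -1740)
(23792 + W(B(14, 14)))*(-17478 + t) = (23792 + 1/(168 + 6))*(-17478 - 1740) = (23792 + 1/174)*(-19218) = (4139809/174)*(-19218) = -13259808227/29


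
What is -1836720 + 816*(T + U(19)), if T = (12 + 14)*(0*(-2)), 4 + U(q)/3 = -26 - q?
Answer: -1956672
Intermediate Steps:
U(q) = -90 - 3*q (U(q) = -12 + 3*(-26 - q) = -12 + (-78 - 3*q) = -90 - 3*q)
T = 0 (T = 26*0 = 0)
-1836720 + 816*(T + U(19)) = -1836720 + 816*(0 + (-90 - 3*19)) = -1836720 + 816*(0 + (-90 - 57)) = -1836720 + 816*(0 - 147) = -1836720 + 816*(-147) = -1836720 - 119952 = -1956672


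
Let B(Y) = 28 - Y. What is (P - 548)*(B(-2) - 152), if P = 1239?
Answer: -84302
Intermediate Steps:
(P - 548)*(B(-2) - 152) = (1239 - 548)*((28 - 1*(-2)) - 152) = 691*((28 + 2) - 152) = 691*(30 - 152) = 691*(-122) = -84302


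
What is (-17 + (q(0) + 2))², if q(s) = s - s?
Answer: 225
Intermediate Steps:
q(s) = 0
(-17 + (q(0) + 2))² = (-17 + (0 + 2))² = (-17 + 2)² = (-15)² = 225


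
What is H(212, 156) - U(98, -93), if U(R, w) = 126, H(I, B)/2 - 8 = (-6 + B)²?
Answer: 44890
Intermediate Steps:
H(I, B) = 16 + 2*(-6 + B)²
H(212, 156) - U(98, -93) = (16 + 2*(-6 + 156)²) - 1*126 = (16 + 2*150²) - 126 = (16 + 2*22500) - 126 = (16 + 45000) - 126 = 45016 - 126 = 44890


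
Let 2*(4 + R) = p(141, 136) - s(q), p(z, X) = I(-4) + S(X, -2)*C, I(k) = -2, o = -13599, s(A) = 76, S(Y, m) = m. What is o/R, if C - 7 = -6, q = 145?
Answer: 13599/44 ≈ 309.07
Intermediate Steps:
C = 1 (C = 7 - 6 = 1)
p(z, X) = -4 (p(z, X) = -2 - 2*1 = -2 - 2 = -4)
R = -44 (R = -4 + (-4 - 1*76)/2 = -4 + (-4 - 76)/2 = -4 + (½)*(-80) = -4 - 40 = -44)
o/R = -13599/(-44) = -13599*(-1/44) = 13599/44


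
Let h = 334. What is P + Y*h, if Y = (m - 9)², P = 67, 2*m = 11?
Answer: 8317/2 ≈ 4158.5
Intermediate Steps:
m = 11/2 (m = (½)*11 = 11/2 ≈ 5.5000)
Y = 49/4 (Y = (11/2 - 9)² = (-7/2)² = 49/4 ≈ 12.250)
P + Y*h = 67 + (49/4)*334 = 67 + 8183/2 = 8317/2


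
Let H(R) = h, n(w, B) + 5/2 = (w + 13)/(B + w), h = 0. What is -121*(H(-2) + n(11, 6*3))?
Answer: 11737/58 ≈ 202.36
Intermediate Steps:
n(w, B) = -5/2 + (13 + w)/(B + w) (n(w, B) = -5/2 + (w + 13)/(B + w) = -5/2 + (13 + w)/(B + w))
H(R) = 0
-121*(H(-2) + n(11, 6*3)) = -121*(0 + (26 - 30*3 - 3*11)/(2*(6*3 + 11))) = -121*(0 + (26 - 5*18 - 33)/(2*(18 + 11))) = -121*(0 + (1/2)*(26 - 90 - 33)/29) = -121*(0 + (1/2)*(1/29)*(-97)) = -121*(0 - 97/58) = -121*(-97/58) = 11737/58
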